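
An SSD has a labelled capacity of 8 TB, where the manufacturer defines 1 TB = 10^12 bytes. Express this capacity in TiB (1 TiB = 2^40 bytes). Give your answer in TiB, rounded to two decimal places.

7.28 TiB

8 TB = 8 × 10^12 bytes = 8,000,000,000,000 bytes
1 TiB = 1,099,511,627,776 bytes
8,000,000,000,000 / 1,099,511,627,776 = 7.28 TiB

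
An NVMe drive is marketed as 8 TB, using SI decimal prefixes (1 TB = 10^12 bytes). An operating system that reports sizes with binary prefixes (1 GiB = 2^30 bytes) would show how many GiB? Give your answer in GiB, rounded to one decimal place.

7,450.6 GiB

8 TB × 1,000,000,000,000 bytes/TB = 8,000,000,000,000 bytes
1 GiB = 2^30 bytes = 1,073,741,824 bytes
8,000,000,000,000 / 1,073,741,824 = 7,450.6 GiB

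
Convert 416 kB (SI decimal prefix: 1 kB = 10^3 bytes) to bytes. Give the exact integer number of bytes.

416 × 1,000 = 416,000 bytes  (1 kB = 10^3 bytes)

416,000 bytes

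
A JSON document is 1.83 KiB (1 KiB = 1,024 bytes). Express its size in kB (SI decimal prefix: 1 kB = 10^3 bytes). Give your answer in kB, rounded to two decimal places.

1.87 kB

1.83 KiB × 1,024 bytes/KiB = 1,873.92 bytes
1 kB = 10^3 bytes = 1,000 bytes
1,873.92 / 1,000 = 1.87 kB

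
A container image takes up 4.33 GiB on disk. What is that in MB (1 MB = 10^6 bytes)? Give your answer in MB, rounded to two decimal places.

4.33 GiB × 1,073,741,824 bytes/GiB = 4,649,302,097.92 bytes
1 MB = 1,000,000 bytes
4,649,302,097.92 / 1,000,000 = 4,649.30 MB

4,649.30 MB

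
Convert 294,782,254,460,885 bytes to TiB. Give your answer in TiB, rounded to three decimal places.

294,782,254,460,885 bytes given.
1 TiB = 2^40 bytes = 1,099,511,627,776 bytes
294,782,254,460,885 / 1,099,511,627,776 = 268.103 TiB

268.103 TiB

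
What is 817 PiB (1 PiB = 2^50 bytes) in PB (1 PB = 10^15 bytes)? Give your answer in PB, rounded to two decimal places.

919.86 PB

817 PiB × 1,125,899,906,842,624 bytes/PiB = 919,860,223,890,423,808 bytes
1 PB = 10^15 bytes = 1,000,000,000,000,000 bytes
919,860,223,890,423,808 / 1,000,000,000,000,000 = 919.86 PB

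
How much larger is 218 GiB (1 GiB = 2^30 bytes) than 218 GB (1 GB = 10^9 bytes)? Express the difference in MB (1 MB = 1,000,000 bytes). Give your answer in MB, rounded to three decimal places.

218 GiB = 218 × 1,073,741,824 = 234,075,717,632 bytes
218 GB = 218 × 1,000,000,000 = 218,000,000,000 bytes
difference = 16,075,717,632 bytes
16,075,717,632 / 1,000,000 = 16,075.718 MB

16,075.718 MB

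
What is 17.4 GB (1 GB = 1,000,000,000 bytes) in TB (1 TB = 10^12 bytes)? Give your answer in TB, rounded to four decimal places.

17.4 GB × 1,000,000,000 bytes/GB = 17,400,000,000 bytes
1 TB = 10^12 bytes = 1,000,000,000,000 bytes
17,400,000,000 / 1,000,000,000,000 = 0.0174 TB

0.0174 TB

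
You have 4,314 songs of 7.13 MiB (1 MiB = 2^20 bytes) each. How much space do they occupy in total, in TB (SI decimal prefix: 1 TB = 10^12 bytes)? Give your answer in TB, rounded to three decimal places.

0.032 TB

Total = 4,314 × 7.13 MiB = 30758.82 MiB
= 30758.82 × 1,048,576 bytes = 32,252,960,440.32 bytes
1 TB = 1,000,000,000,000 bytes
32,252,960,440.32 / 1,000,000,000,000 = 0.032 TB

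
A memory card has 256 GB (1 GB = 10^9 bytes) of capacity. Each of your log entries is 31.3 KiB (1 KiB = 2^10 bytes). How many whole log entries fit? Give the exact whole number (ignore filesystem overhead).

Capacity: 256 GB = 256,000,000,000 bytes
Per item: 31.3 KiB = 32,051.2 bytes
⌊256,000,000,000 / 32,051.2⌋ = 7,987,220

7,987,220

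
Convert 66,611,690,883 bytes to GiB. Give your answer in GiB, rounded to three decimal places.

62.037 GiB

66,611,690,883 bytes given.
1 GiB = 2^30 bytes = 1,073,741,824 bytes
66,611,690,883 / 1,073,741,824 = 62.037 GiB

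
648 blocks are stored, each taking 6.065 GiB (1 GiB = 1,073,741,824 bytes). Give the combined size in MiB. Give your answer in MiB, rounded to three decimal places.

Total = 648 × 6.065 GiB = 3930.12 GiB
= 3930.12 × 1,073,741,824 bytes = 4,219,934,217,338.88 bytes
1 MiB = 1,048,576 bytes
4,219,934,217,338.88 / 1,048,576 = 4,024,442.880 MiB

4,024,442.880 MiB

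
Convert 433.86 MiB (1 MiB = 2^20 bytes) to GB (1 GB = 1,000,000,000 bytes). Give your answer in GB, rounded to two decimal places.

0.45 GB

433.86 MiB = 433.86 × 2^20 bytes = 454,935,183.36 bytes
1 GB = 10^9 bytes = 1,000,000,000 bytes
454,935,183.36 / 1,000,000,000 = 0.45 GB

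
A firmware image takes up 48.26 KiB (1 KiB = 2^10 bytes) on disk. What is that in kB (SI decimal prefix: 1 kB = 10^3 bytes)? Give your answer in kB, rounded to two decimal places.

49.42 kB

48.26 KiB = 48.26 × 2^10 bytes = 49,418.24 bytes
1 kB = 1,000 bytes
49,418.24 / 1,000 = 49.42 kB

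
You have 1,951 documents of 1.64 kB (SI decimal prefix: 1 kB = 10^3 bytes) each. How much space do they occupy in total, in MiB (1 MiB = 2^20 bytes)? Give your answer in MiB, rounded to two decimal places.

Total = 1,951 × 1.64 kB = 3199.64 kB
= 3199.64 × 1,000 bytes = 3,199,640 bytes
1 MiB = 1,048,576 bytes
3,199,640 / 1,048,576 = 3.05 MiB

3.05 MiB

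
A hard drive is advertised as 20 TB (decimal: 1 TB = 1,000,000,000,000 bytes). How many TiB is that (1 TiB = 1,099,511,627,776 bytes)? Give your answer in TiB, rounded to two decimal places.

18.19 TiB

20 TB × 1,000,000,000,000 bytes/TB = 20,000,000,000,000 bytes
1 TiB = 2^40 bytes = 1,099,511,627,776 bytes
20,000,000,000,000 / 1,099,511,627,776 = 18.19 TiB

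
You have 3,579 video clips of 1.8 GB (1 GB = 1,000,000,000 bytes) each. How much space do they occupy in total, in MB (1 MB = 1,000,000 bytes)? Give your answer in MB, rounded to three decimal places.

6,442,200.000 MB

Total = 3,579 × 1.8 GB = 6442.2 GB
= 6442.2 × 1,000,000,000 bytes = 6,442,200,000,000 bytes
1 MB = 1,000,000 bytes
6,442,200,000,000 / 1,000,000 = 6,442,200.000 MB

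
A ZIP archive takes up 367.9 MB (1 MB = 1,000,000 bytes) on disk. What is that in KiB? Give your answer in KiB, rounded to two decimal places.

367.9 MB = 367.9 × 10^6 bytes = 367,900,000 bytes
1 KiB = 1,024 bytes
367,900,000 / 1,024 = 359,277.34 KiB

359,277.34 KiB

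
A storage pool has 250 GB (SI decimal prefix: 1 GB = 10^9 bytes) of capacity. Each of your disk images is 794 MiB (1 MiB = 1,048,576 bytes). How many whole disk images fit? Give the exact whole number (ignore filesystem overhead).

300

Capacity: 250 GB = 250,000,000,000 bytes
Per item: 794 MiB = 832,569,344 bytes
⌊250,000,000,000 / 832,569,344⌋ = 300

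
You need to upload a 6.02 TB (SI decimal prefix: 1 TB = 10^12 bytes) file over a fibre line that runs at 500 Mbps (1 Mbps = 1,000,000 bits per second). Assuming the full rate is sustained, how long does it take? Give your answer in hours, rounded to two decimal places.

26.76 hours

6.02 TB = 6,020,000,000,000 bytes = 48,160,000,000,000 bits
500 Mbps = 500,000,000 bits/s
time = 48,160,000,000,000 / 500,000,000 = 96,320.0000 s
96,320.0000 s / 3600 = 26.76 hours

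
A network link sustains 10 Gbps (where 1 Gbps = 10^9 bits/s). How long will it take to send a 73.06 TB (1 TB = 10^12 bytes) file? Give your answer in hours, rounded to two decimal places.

16.24 hours

73.06 TB = 73,060,000,000,000 bytes = 584,480,000,000,000 bits
10 Gbps = 10,000,000,000 bits/s
time = 584,480,000,000,000 / 10,000,000,000 = 58,448.0000 s
58,448.0000 s / 3600 = 16.24 hours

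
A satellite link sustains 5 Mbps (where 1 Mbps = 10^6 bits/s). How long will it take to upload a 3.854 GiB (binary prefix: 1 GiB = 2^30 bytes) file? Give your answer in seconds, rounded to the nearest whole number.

6,621 seconds

3.854 GiB = 4,138,200,989.696 bytes = 33,105,607,917.568 bits
5 Mbps = 5,000,000 bits/s
time = 33,105,607,917.568 / 5,000,000 = 6,621 s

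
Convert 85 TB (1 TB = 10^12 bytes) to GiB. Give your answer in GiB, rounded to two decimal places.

85 TB = 85 × 10^12 bytes = 85,000,000,000,000 bytes
1 GiB = 1,073,741,824 bytes
85,000,000,000,000 / 1,073,741,824 = 79,162.42 GiB

79,162.42 GiB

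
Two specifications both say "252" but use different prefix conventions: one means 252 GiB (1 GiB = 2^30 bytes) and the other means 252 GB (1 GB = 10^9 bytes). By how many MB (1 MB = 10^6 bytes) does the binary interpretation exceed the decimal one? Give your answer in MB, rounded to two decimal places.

18,582.94 MB

252 GiB = 252 × 1,073,741,824 = 270,582,939,648 bytes
252 GB = 252 × 1,000,000,000 = 252,000,000,000 bytes
difference = 18,582,939,648 bytes
18,582,939,648 / 1,000,000 = 18,582.94 MB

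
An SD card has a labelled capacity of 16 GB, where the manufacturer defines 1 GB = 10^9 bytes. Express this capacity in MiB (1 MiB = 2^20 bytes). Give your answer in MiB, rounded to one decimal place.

16 GB × 1,000,000,000 bytes/GB = 16,000,000,000 bytes
1 MiB = 1,048,576 bytes
16,000,000,000 / 1,048,576 = 15,258.8 MiB

15,258.8 MiB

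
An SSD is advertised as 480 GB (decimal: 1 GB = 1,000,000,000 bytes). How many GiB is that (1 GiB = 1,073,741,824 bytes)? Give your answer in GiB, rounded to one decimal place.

447.0 GiB

480 GB × 1,000,000,000 bytes/GB = 480,000,000,000 bytes
1 GiB = 2^30 bytes = 1,073,741,824 bytes
480,000,000,000 / 1,073,741,824 = 447.0 GiB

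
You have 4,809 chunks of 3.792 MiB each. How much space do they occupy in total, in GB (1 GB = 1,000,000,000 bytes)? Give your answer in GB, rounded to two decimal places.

Total = 4,809 × 3.792 MiB = 18235.728 MiB
= 18235.728 × 1,048,576 bytes = 19,121,546,723.328 bytes
1 GB = 1,000,000,000 bytes
19,121,546,723.328 / 1,000,000,000 = 19.12 GB

19.12 GB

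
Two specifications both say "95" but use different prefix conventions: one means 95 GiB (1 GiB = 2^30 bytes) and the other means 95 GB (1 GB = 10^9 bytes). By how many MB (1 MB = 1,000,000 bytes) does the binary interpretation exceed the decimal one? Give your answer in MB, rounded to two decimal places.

95 GiB = 95 × 1,073,741,824 = 102,005,473,280 bytes
95 GB = 95 × 1,000,000,000 = 95,000,000,000 bytes
difference = 7,005,473,280 bytes
7,005,473,280 / 1,000,000 = 7,005.47 MB

7,005.47 MB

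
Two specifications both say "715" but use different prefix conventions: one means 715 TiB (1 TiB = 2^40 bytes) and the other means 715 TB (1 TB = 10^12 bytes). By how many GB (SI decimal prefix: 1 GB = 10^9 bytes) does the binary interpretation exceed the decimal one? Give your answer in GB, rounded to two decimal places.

71,150.81 GB

715 TiB = 715 × 1,099,511,627,776 = 786,150,813,859,840 bytes
715 TB = 715 × 1,000,000,000,000 = 715,000,000,000,000 bytes
difference = 71,150,813,859,840 bytes
71,150,813,859,840 / 1,000,000,000 = 71,150.81 GB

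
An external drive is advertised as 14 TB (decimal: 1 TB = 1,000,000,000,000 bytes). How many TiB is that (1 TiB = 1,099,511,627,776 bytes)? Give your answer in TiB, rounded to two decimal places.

14 TB = 14 × 10^12 bytes = 14,000,000,000,000 bytes
1 TiB = 1,099,511,627,776 bytes
14,000,000,000,000 / 1,099,511,627,776 = 12.73 TiB

12.73 TiB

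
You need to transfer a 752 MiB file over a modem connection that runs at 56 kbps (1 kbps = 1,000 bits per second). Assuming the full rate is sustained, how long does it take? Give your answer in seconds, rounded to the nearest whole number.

752 MiB = 788,529,152 bytes = 6,308,233,216 bits
56 kbps = 56,000 bits/s
time = 6,308,233,216 / 56,000 = 112,647 s

112,647 seconds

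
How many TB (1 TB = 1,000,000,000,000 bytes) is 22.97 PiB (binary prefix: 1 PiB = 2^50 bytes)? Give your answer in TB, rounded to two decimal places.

25,861.92 TB

22.97 PiB = 22.97 × 2^50 bytes = 25,861,920,860,175,073.28 bytes
1 TB = 10^12 bytes = 1,000,000,000,000 bytes
25,861,920,860,175,073.28 / 1,000,000,000,000 = 25,861.92 TB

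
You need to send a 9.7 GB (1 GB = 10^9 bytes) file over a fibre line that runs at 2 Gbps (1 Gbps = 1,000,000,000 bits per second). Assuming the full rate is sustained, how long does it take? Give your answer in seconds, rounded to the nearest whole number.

39 seconds

9.7 GB = 9,700,000,000 bytes = 77,600,000,000 bits
2 Gbps = 2,000,000,000 bits/s
time = 77,600,000,000 / 2,000,000,000 = 39 s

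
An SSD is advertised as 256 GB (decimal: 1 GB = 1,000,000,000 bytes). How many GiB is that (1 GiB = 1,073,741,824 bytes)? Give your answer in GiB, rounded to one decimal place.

238.4 GiB

256 GB × 1,000,000,000 bytes/GB = 256,000,000,000 bytes
1 GiB = 1,073,741,824 bytes
256,000,000,000 / 1,073,741,824 = 238.4 GiB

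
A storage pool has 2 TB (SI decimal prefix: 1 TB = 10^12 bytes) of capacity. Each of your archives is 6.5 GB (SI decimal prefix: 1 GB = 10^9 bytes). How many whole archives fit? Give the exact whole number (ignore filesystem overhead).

307

Capacity: 2 TB = 2,000,000,000,000 bytes
Per item: 6.5 GB = 6,500,000,000 bytes
⌊2,000,000,000,000 / 6,500,000,000⌋ = 307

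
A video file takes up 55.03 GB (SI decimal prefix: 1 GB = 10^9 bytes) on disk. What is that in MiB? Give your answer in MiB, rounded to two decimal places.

52,480.70 MiB

55.03 GB = 55.03 × 10^9 bytes = 55,030,000,000 bytes
1 MiB = 2^20 bytes = 1,048,576 bytes
55,030,000,000 / 1,048,576 = 52,480.70 MiB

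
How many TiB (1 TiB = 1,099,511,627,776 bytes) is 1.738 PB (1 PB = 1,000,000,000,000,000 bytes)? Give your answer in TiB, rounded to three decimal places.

1,580.702 TiB

1.738 PB × 1,000,000,000,000,000 bytes/PB = 1,738,000,000,000,000 bytes
1 TiB = 2^40 bytes = 1,099,511,627,776 bytes
1,738,000,000,000,000 / 1,099,511,627,776 = 1,580.702 TiB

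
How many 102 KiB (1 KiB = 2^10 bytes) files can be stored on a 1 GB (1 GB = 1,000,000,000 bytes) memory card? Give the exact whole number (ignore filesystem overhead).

9,574

Capacity: 1 GB = 1,000,000,000 bytes
Per item: 102 KiB = 104,448 bytes
⌊1,000,000,000 / 104,448⌋ = 9,574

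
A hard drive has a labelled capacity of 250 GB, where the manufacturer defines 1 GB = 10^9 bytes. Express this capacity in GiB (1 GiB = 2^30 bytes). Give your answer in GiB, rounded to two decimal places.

232.83 GiB

250 GB = 250 × 10^9 bytes = 250,000,000,000 bytes
1 GiB = 2^30 bytes = 1,073,741,824 bytes
250,000,000,000 / 1,073,741,824 = 232.83 GiB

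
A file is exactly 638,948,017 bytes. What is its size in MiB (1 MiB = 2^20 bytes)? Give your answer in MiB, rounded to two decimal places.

638,948,017 bytes given.
1 MiB = 1,048,576 bytes
638,948,017 / 1,048,576 = 609.35 MiB

609.35 MiB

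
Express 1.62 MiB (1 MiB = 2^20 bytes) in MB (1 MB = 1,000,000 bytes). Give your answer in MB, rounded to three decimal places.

1.699 MB

1.62 MiB = 1.62 × 2^20 bytes = 1,698,693.12 bytes
1 MB = 1,000,000 bytes
1,698,693.12 / 1,000,000 = 1.699 MB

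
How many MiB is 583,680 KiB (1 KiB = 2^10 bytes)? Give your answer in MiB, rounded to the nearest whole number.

583,680 KiB = 583,680 × 2^10 bytes = 597,688,320 bytes
1 MiB = 1,048,576 bytes
597,688,320 / 1,048,576 = 570 MiB

570 MiB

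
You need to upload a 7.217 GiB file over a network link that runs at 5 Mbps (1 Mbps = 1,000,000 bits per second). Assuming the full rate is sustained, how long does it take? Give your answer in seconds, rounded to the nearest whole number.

12,399 seconds

7.217 GiB = 7,749,194,743.808 bytes = 61,993,557,950.464 bits
5 Mbps = 5,000,000 bits/s
time = 61,993,557,950.464 / 5,000,000 = 12,399 s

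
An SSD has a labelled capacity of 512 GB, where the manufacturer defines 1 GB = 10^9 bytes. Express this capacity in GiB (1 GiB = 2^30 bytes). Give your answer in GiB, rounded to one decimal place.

476.8 GiB

512 GB × 1,000,000,000 bytes/GB = 512,000,000,000 bytes
1 GiB = 1,073,741,824 bytes
512,000,000,000 / 1,073,741,824 = 476.8 GiB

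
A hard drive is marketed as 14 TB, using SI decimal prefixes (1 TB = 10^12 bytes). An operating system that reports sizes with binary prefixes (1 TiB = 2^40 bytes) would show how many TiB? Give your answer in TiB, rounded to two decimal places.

12.73 TiB

14 TB = 14 × 10^12 bytes = 14,000,000,000,000 bytes
1 TiB = 2^40 bytes = 1,099,511,627,776 bytes
14,000,000,000,000 / 1,099,511,627,776 = 12.73 TiB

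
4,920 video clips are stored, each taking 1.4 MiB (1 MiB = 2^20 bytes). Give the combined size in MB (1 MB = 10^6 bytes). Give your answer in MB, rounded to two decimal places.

7,222.59 MB

Total = 4,920 × 1.4 MiB = 6888 MiB
= 6888 × 1,048,576 bytes = 7,222,591,488 bytes
1 MB = 1,000,000 bytes
7,222,591,488 / 1,000,000 = 7,222.59 MB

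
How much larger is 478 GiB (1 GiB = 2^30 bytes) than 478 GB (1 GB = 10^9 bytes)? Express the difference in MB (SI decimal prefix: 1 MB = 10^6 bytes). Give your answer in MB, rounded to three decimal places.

35,248.592 MB

478 GiB = 478 × 1,073,741,824 = 513,248,591,872 bytes
478 GB = 478 × 1,000,000,000 = 478,000,000,000 bytes
difference = 35,248,591,872 bytes
35,248,591,872 / 1,000,000 = 35,248.592 MB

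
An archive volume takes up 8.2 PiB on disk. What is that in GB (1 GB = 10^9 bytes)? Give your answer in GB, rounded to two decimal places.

8.2 PiB = 8.2 × 2^50 bytes = 9,232,379,236,109,516.8 bytes
1 GB = 10^9 bytes = 1,000,000,000 bytes
9,232,379,236,109,516.8 / 1,000,000,000 = 9,232,379.24 GB

9,232,379.24 GB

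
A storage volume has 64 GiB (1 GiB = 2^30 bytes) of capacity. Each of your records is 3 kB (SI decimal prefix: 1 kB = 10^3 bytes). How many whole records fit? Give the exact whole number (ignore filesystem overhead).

Capacity: 64 GiB = 68,719,476,736 bytes
Per item: 3 kB = 3,000 bytes
⌊68,719,476,736 / 3,000⌋ = 22,906,492

22,906,492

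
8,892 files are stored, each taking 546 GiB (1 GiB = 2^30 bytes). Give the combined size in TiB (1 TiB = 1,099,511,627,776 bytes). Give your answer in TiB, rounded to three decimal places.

Total = 8,892 × 546 GiB = 4,855,032 GiB
= 4,855,032 × 1,073,741,824 bytes = 5,213,050,915,258,368 bytes
1 TiB = 1,099,511,627,776 bytes
5,213,050,915,258,368 / 1,099,511,627,776 = 4,741.242 TiB

4,741.242 TiB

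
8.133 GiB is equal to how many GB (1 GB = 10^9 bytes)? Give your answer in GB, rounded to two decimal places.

8.133 GiB × 1,073,741,824 bytes/GiB = 8,732,742,254.592 bytes
1 GB = 10^9 bytes = 1,000,000,000 bytes
8,732,742,254.592 / 1,000,000,000 = 8.73 GB

8.73 GB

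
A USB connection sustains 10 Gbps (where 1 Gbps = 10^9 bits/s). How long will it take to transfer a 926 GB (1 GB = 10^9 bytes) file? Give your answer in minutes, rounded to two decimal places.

12.35 minutes

926 GB = 926,000,000,000 bytes = 7,408,000,000,000 bits
10 Gbps = 10,000,000,000 bits/s
time = 7,408,000,000,000 / 10,000,000,000 = 740.800 s
740.800 s / 60 = 12.35 minutes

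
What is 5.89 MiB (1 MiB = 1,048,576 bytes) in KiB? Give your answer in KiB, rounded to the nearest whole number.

6,031 KiB

5.89 MiB = 5.89 × 2^20 bytes = 6,176,112.64 bytes
1 KiB = 1,024 bytes
6,176,112.64 / 1,024 = 6,031 KiB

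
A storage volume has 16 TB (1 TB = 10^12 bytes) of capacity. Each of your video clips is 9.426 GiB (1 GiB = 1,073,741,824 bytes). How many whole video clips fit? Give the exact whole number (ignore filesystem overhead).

Capacity: 16 TB = 16,000,000,000,000 bytes
Per item: 9.426 GiB = 10,121,090,433.024 bytes
⌊16,000,000,000,000 / 10,121,090,433.024⌋ = 1,580

1,580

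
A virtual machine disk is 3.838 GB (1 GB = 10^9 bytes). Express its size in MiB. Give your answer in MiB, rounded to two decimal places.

3,660.20 MiB

3.838 GB × 1,000,000,000 bytes/GB = 3,838,000,000 bytes
1 MiB = 1,048,576 bytes
3,838,000,000 / 1,048,576 = 3,660.20 MiB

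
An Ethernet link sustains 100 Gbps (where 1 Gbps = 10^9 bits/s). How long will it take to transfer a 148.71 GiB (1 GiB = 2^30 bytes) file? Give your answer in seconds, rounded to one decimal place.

12.8 seconds

148.71 GiB = 159,676,146,647.04 bytes = 1,277,409,173,176.32 bits
100 Gbps = 100,000,000,000 bits/s
time = 1,277,409,173,176.32 / 100,000,000,000 = 12.8 s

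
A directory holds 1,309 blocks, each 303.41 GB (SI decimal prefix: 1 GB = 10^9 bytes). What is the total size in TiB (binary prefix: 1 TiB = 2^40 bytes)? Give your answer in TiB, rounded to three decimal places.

Total = 1,309 × 303.41 GB = 397163.69 GB
= 397163.69 × 1,000,000,000 bytes = 397,163,690,000,000 bytes
1 TiB = 1,099,511,627,776 bytes
397,163,690,000,000 / 1,099,511,627,776 = 361.218 TiB

361.218 TiB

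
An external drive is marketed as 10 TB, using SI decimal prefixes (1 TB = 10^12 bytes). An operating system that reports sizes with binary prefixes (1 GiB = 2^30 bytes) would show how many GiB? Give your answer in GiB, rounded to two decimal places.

10 TB = 10 × 10^12 bytes = 10,000,000,000,000 bytes
1 GiB = 1,073,741,824 bytes
10,000,000,000,000 / 1,073,741,824 = 9,313.23 GiB

9,313.23 GiB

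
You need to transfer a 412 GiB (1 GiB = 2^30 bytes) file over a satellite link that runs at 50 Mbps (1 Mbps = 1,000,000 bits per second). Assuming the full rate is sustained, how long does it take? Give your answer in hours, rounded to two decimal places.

412 GiB = 442,381,631,488 bytes = 3,539,053,051,904 bits
50 Mbps = 50,000,000 bits/s
time = 3,539,053,051,904 / 50,000,000 = 70,781.0610 s
70,781.0610 s / 3600 = 19.66 hours

19.66 hours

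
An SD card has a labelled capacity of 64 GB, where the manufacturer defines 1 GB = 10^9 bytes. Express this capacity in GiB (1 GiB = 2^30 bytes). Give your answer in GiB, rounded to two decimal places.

59.60 GiB

64 GB = 64 × 10^9 bytes = 64,000,000,000 bytes
1 GiB = 1,073,741,824 bytes
64,000,000,000 / 1,073,741,824 = 59.60 GiB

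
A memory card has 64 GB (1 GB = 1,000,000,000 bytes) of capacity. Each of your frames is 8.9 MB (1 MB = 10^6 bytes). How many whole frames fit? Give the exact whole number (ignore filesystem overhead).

Capacity: 64 GB = 64,000,000,000 bytes
Per item: 8.9 MB = 8,900,000 bytes
⌊64,000,000,000 / 8,900,000⌋ = 7,191

7,191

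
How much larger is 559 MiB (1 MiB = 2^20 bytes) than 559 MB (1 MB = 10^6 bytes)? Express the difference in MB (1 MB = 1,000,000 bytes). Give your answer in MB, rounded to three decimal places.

27.154 MB

559 MiB = 559 × 1,048,576 = 586,153,984 bytes
559 MB = 559 × 1,000,000 = 559,000,000 bytes
difference = 27,153,984 bytes
27,153,984 / 1,000,000 = 27.154 MB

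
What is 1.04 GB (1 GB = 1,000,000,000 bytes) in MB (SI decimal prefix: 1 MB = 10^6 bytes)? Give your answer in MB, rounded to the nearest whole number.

1.04 GB = 1.04 × 10^9 bytes = 1,040,000,000 bytes
1 MB = 10^6 bytes = 1,000,000 bytes
1,040,000,000 / 1,000,000 = 1,040 MB

1,040 MB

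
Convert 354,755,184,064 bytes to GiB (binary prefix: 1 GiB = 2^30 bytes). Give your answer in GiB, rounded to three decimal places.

330.392 GiB

354,755,184,064 bytes given.
1 GiB = 2^30 bytes = 1,073,741,824 bytes
354,755,184,064 / 1,073,741,824 = 330.392 GiB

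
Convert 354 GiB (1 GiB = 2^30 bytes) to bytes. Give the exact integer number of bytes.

380,104,605,696 bytes

354 × 1,073,741,824 = 380,104,605,696 bytes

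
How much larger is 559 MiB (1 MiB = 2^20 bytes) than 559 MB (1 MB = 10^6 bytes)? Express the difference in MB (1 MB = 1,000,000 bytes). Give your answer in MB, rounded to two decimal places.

27.15 MB

559 MiB = 559 × 1,048,576 = 586,153,984 bytes
559 MB = 559 × 1,000,000 = 559,000,000 bytes
difference = 27,153,984 bytes
27,153,984 / 1,000,000 = 27.15 MB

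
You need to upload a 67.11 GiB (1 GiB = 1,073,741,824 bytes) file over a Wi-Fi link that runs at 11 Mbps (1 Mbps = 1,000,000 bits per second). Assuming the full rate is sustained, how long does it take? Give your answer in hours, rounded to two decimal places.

67.11 GiB = 72,058,813,808.64 bytes = 576,470,510,469.12 bits
11 Mbps = 11,000,000 bits/s
time = 576,470,510,469.12 / 11,000,000 = 52,406.4100 s
52,406.4100 s / 3600 = 14.56 hours

14.56 hours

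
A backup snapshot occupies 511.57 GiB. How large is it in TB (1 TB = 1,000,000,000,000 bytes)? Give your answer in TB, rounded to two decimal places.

511.57 GiB × 1,073,741,824 bytes/GiB = 549,294,104,903.68 bytes
1 TB = 1,000,000,000,000 bytes
549,294,104,903.68 / 1,000,000,000,000 = 0.55 TB

0.55 TB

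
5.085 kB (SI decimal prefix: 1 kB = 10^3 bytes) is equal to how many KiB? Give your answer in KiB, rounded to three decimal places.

5.085 kB = 5.085 × 10^3 bytes = 5,085 bytes
1 KiB = 1,024 bytes
5,085 / 1,024 = 4.966 KiB

4.966 KiB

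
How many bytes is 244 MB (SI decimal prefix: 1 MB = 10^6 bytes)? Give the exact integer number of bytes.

244,000,000 bytes

244 × 1,000,000 = 244,000,000 bytes  (1 MB = 10^6 bytes)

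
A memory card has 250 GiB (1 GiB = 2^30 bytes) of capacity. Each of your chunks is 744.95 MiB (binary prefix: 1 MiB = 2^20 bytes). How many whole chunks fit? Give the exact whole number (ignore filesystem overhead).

343

Capacity: 250 GiB = 268,435,456,000 bytes
Per item: 744.95 MiB = 781,136,691.2 bytes
⌊268,435,456,000 / 781,136,691.2⌋ = 343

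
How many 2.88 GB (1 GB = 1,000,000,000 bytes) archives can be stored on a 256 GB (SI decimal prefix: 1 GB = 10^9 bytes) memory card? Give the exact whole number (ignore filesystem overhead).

88

Capacity: 256 GB = 256,000,000,000 bytes
Per item: 2.88 GB = 2,880,000,000 bytes
⌊256,000,000,000 / 2,880,000,000⌋ = 88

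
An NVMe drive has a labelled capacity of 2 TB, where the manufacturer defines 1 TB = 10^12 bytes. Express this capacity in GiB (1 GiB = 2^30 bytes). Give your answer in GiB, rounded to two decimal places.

1,862.65 GiB

2 TB = 2 × 10^12 bytes = 2,000,000,000,000 bytes
1 GiB = 1,073,741,824 bytes
2,000,000,000,000 / 1,073,741,824 = 1,862.65 GiB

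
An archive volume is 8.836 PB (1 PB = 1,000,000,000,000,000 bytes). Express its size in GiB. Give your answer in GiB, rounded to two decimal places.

8,229,166.27 GiB

8.836 PB = 8.836 × 10^15 bytes = 8,836,000,000,000,000 bytes
1 GiB = 1,073,741,824 bytes
8,836,000,000,000,000 / 1,073,741,824 = 8,229,166.27 GiB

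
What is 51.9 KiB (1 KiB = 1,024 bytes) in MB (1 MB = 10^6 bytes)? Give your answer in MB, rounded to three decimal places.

51.9 KiB = 51.9 × 2^10 bytes = 53,145.6 bytes
1 MB = 1,000,000 bytes
53,145.6 / 1,000,000 = 0.053 MB

0.053 MB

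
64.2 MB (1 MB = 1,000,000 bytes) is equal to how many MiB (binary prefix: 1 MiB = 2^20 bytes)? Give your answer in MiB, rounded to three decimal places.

64.2 MB = 64.2 × 10^6 bytes = 64,200,000 bytes
1 MiB = 2^20 bytes = 1,048,576 bytes
64,200,000 / 1,048,576 = 61.226 MiB

61.226 MiB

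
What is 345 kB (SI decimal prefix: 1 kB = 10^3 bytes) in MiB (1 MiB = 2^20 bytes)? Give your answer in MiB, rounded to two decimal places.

345 kB = 345 × 10^3 bytes = 345,000 bytes
1 MiB = 1,048,576 bytes
345,000 / 1,048,576 = 0.33 MiB

0.33 MiB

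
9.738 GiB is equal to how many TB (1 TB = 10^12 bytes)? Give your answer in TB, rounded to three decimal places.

9.738 GiB × 1,073,741,824 bytes/GiB = 10,456,097,882.112 bytes
1 TB = 10^12 bytes = 1,000,000,000,000 bytes
10,456,097,882.112 / 1,000,000,000,000 = 0.010 TB

0.010 TB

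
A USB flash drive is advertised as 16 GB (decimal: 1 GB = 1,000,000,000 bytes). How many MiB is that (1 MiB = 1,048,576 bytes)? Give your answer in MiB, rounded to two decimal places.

15,258.79 MiB

16 GB × 1,000,000,000 bytes/GB = 16,000,000,000 bytes
1 MiB = 2^20 bytes = 1,048,576 bytes
16,000,000,000 / 1,048,576 = 15,258.79 MiB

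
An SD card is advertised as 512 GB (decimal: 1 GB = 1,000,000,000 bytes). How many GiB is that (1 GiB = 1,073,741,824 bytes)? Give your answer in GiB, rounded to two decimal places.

512 GB × 1,000,000,000 bytes/GB = 512,000,000,000 bytes
1 GiB = 1,073,741,824 bytes
512,000,000,000 / 1,073,741,824 = 476.84 GiB

476.84 GiB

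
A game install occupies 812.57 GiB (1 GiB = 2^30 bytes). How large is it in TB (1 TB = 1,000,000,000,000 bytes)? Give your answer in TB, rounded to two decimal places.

812.57 GiB × 1,073,741,824 bytes/GiB = 872,490,393,927.68 bytes
1 TB = 1,000,000,000,000 bytes
872,490,393,927.68 / 1,000,000,000,000 = 0.87 TB

0.87 TB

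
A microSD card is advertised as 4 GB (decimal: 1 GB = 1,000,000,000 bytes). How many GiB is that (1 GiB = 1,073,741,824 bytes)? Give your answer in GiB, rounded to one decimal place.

3.7 GiB

4 GB = 4 × 10^9 bytes = 4,000,000,000 bytes
1 GiB = 1,073,741,824 bytes
4,000,000,000 / 1,073,741,824 = 3.7 GiB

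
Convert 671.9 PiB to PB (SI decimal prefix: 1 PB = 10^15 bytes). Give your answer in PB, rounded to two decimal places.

671.9 PiB = 671.9 × 2^50 bytes = 756,492,147,407,559,065.6 bytes
1 PB = 1,000,000,000,000,000 bytes
756,492,147,407,559,065.6 / 1,000,000,000,000,000 = 756.49 PB

756.49 PB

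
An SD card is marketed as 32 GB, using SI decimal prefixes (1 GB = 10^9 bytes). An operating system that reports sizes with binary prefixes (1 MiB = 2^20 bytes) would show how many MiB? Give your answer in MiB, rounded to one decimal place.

32 GB = 32 × 10^9 bytes = 32,000,000,000 bytes
1 MiB = 2^20 bytes = 1,048,576 bytes
32,000,000,000 / 1,048,576 = 30,517.6 MiB

30,517.6 MiB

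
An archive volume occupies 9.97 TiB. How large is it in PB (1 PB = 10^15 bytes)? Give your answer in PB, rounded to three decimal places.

9.97 TiB × 1,099,511,627,776 bytes/TiB = 10,962,130,928,926.72 bytes
1 PB = 1,000,000,000,000,000 bytes
10,962,130,928,926.72 / 1,000,000,000,000,000 = 0.011 PB

0.011 PB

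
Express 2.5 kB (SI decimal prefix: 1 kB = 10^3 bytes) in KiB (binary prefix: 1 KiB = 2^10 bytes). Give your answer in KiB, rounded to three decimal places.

2.5 kB × 1,000 bytes/kB = 2,500 bytes
1 KiB = 2^10 bytes = 1,024 bytes
2,500 / 1,024 = 2.441 KiB

2.441 KiB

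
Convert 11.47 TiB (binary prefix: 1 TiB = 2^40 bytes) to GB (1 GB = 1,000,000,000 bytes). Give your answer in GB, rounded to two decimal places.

12,611.40 GB

11.47 TiB × 1,099,511,627,776 bytes/TiB = 12,611,398,370,590.72 bytes
1 GB = 1,000,000,000 bytes
12,611,398,370,590.72 / 1,000,000,000 = 12,611.40 GB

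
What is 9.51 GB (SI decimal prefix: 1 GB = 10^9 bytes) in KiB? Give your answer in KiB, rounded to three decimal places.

9,287,109.375 KiB

9.51 GB = 9.51 × 10^9 bytes = 9,510,000,000 bytes
1 KiB = 2^10 bytes = 1,024 bytes
9,510,000,000 / 1,024 = 9,287,109.375 KiB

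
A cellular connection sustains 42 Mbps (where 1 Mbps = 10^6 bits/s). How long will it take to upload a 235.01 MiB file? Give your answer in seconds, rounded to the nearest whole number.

47 seconds

235.01 MiB = 246,425,845.76 bytes = 1,971,406,766.08 bits
42 Mbps = 42,000,000 bits/s
time = 1,971,406,766.08 / 42,000,000 = 47 s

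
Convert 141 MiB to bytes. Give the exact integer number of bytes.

141 × 1,048,576 = 147,849,216 bytes  (1 MiB = 2^20 bytes)

147,849,216 bytes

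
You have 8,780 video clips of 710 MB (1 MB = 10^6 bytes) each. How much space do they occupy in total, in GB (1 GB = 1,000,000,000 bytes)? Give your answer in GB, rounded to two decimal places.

6,233.80 GB

Total = 8,780 × 710 MB = 6,233,800 MB
= 6,233,800 × 1,000,000 bytes = 6,233,800,000,000 bytes
1 GB = 1,000,000,000 bytes
6,233,800,000,000 / 1,000,000,000 = 6,233.80 GB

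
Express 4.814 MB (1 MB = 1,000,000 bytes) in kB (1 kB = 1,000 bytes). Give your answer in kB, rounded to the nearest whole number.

4.814 MB × 1,000,000 bytes/MB = 4,814,000 bytes
1 kB = 1,000 bytes
4,814,000 / 1,000 = 4,814 kB

4,814 kB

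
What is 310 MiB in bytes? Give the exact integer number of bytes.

310 × 1,048,576 = 325,058,560 bytes  (1 MiB = 2^20 bytes)

325,058,560 bytes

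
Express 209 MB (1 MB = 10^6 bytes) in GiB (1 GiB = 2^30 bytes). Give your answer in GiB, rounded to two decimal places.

0.19 GiB

209 MB × 1,000,000 bytes/MB = 209,000,000 bytes
1 GiB = 1,073,741,824 bytes
209,000,000 / 1,073,741,824 = 0.19 GiB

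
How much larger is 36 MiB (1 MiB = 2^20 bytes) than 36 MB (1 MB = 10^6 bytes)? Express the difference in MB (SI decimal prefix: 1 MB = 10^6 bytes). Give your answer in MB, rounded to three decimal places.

1.749 MB

36 MiB = 36 × 1,048,576 = 37,748,736 bytes
36 MB = 36 × 1,000,000 = 36,000,000 bytes
difference = 1,748,736 bytes
1,748,736 / 1,000,000 = 1.749 MB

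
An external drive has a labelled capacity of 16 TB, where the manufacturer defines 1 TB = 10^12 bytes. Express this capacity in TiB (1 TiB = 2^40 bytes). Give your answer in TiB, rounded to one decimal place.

14.6 TiB

16 TB = 16 × 10^12 bytes = 16,000,000,000,000 bytes
1 TiB = 1,099,511,627,776 bytes
16,000,000,000,000 / 1,099,511,627,776 = 14.6 TiB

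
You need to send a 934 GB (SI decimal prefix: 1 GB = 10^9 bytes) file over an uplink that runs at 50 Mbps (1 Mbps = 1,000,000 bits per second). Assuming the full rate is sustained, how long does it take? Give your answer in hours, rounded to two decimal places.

934 GB = 934,000,000,000 bytes = 7,472,000,000,000 bits
50 Mbps = 50,000,000 bits/s
time = 7,472,000,000,000 / 50,000,000 = 149,440.0000 s
149,440.0000 s / 3600 = 41.51 hours

41.51 hours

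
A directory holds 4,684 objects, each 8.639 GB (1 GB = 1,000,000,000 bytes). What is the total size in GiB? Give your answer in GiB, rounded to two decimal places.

Total = 4,684 × 8.639 GB = 40465.076 GB
= 40465.076 × 1,000,000,000 bytes = 40,465,076,000,000 bytes
1 GiB = 1,073,741,824 bytes
40,465,076,000,000 / 1,073,741,824 = 37,686.04 GiB

37,686.04 GiB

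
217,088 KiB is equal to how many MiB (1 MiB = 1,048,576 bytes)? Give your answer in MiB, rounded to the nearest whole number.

217,088 KiB × 1,024 bytes/KiB = 222,298,112 bytes
1 MiB = 2^20 bytes = 1,048,576 bytes
222,298,112 / 1,048,576 = 212 MiB

212 MiB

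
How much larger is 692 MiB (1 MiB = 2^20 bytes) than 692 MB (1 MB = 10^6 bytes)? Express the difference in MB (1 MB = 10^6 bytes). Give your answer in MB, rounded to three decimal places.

692 MiB = 692 × 1,048,576 = 725,614,592 bytes
692 MB = 692 × 1,000,000 = 692,000,000 bytes
difference = 33,614,592 bytes
33,614,592 / 1,000,000 = 33.615 MB

33.615 MB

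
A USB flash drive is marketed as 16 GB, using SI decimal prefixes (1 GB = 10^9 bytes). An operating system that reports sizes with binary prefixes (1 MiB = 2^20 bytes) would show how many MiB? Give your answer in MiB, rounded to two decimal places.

15,258.79 MiB

16 GB × 1,000,000,000 bytes/GB = 16,000,000,000 bytes
1 MiB = 1,048,576 bytes
16,000,000,000 / 1,048,576 = 15,258.79 MiB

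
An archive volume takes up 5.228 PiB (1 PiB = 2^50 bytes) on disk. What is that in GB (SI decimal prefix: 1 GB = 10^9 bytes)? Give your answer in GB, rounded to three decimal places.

5.228 PiB = 5.228 × 2^50 bytes = 5,886,204,712,973,238.272 bytes
1 GB = 1,000,000,000 bytes
5,886,204,712,973,238.272 / 1,000,000,000 = 5,886,204.713 GB

5,886,204.713 GB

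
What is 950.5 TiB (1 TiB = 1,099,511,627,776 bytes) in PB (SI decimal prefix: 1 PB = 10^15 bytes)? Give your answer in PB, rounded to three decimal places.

950.5 TiB = 950.5 × 2^40 bytes = 1,045,085,802,201,088 bytes
1 PB = 10^15 bytes = 1,000,000,000,000,000 bytes
1,045,085,802,201,088 / 1,000,000,000,000,000 = 1.045 PB

1.045 PB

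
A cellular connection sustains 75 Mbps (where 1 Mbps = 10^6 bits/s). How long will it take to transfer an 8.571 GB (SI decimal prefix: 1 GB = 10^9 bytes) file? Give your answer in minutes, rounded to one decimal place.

15.2 minutes

8.571 GB = 8,571,000,000 bytes = 68,568,000,000 bits
75 Mbps = 75,000,000 bits/s
time = 68,568,000,000 / 75,000,000 = 914.24 s
914.24 s / 60 = 15.2 minutes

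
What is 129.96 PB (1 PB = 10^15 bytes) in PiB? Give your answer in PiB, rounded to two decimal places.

115.43 PiB

129.96 PB × 1,000,000,000,000,000 bytes/PB = 129,960,000,000,000,000 bytes
1 PiB = 1,125,899,906,842,624 bytes
129,960,000,000,000,000 / 1,125,899,906,842,624 = 115.43 PiB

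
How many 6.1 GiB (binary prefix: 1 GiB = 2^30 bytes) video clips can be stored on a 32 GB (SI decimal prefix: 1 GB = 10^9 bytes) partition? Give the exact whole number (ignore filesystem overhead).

Capacity: 32 GB = 32,000,000,000 bytes
Per item: 6.1 GiB = 6,549,825,126.4 bytes
⌊32,000,000,000 / 6,549,825,126.4⌋ = 4

4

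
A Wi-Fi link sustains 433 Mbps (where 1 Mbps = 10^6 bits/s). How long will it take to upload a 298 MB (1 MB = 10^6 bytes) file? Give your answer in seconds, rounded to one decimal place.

5.5 seconds

298 MB = 298,000,000 bytes = 2,384,000,000 bits
433 Mbps = 433,000,000 bits/s
time = 2,384,000,000 / 433,000,000 = 5.5 s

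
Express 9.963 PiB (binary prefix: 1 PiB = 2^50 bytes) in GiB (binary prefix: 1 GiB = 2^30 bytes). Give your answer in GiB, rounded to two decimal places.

9.963 PiB = 9.963 × 2^50 bytes = 11,217,340,771,873,062.912 bytes
1 GiB = 2^30 bytes = 1,073,741,824 bytes
11,217,340,771,873,062.912 / 1,073,741,824 = 10,446,962.69 GiB

10,446,962.69 GiB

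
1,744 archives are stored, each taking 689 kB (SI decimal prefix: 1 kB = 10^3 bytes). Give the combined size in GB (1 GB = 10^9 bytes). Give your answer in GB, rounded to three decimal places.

Total = 1,744 × 689 kB = 1,201,616 kB
= 1,201,616 × 1,000 bytes = 1,201,616,000 bytes
1 GB = 1,000,000,000 bytes
1,201,616,000 / 1,000,000,000 = 1.202 GB

1.202 GB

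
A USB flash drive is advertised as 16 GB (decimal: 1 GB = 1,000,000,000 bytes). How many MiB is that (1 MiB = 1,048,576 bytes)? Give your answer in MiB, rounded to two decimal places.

16 GB × 1,000,000,000 bytes/GB = 16,000,000,000 bytes
1 MiB = 2^20 bytes = 1,048,576 bytes
16,000,000,000 / 1,048,576 = 15,258.79 MiB

15,258.79 MiB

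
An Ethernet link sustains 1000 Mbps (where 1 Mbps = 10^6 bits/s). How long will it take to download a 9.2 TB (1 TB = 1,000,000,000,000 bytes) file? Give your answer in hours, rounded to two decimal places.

9.2 TB = 9,200,000,000,000 bytes = 73,600,000,000,000 bits
1000 Mbps = 1,000,000,000 bits/s
time = 73,600,000,000,000 / 1,000,000,000 = 73,600.0000 s
73,600.0000 s / 3600 = 20.44 hours

20.44 hours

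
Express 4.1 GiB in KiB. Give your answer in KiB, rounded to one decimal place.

4.1 GiB = 4.1 × 2^30 bytes = 4,402,341,478.4 bytes
1 KiB = 1,024 bytes
4,402,341,478.4 / 1,024 = 4,299,161.6 KiB

4,299,161.6 KiB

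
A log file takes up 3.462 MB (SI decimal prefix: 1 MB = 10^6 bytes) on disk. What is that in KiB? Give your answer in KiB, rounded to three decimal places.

3.462 MB = 3.462 × 10^6 bytes = 3,462,000 bytes
1 KiB = 1,024 bytes
3,462,000 / 1,024 = 3,380.859 KiB

3,380.859 KiB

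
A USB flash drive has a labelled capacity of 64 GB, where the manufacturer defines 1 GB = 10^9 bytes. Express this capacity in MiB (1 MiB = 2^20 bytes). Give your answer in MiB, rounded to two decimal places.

61,035.16 MiB

64 GB = 64 × 10^9 bytes = 64,000,000,000 bytes
1 MiB = 1,048,576 bytes
64,000,000,000 / 1,048,576 = 61,035.16 MiB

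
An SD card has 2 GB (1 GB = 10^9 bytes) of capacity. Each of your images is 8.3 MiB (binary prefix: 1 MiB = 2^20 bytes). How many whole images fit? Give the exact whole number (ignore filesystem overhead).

229

Capacity: 2 GB = 2,000,000,000 bytes
Per item: 8.3 MiB = 8,703,180.8 bytes
⌊2,000,000,000 / 8,703,180.8⌋ = 229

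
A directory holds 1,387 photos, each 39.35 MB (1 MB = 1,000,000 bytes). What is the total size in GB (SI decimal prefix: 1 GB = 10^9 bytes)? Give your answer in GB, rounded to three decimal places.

Total = 1,387 × 39.35 MB = 54578.45 MB
= 54578.45 × 1,000,000 bytes = 54,578,450,000 bytes
1 GB = 1,000,000,000 bytes
54,578,450,000 / 1,000,000,000 = 54.578 GB

54.578 GB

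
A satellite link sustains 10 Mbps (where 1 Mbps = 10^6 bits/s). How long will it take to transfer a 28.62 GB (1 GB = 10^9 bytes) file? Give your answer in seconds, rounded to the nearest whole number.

28.62 GB = 28,620,000,000 bytes = 228,960,000,000 bits
10 Mbps = 10,000,000 bits/s
time = 228,960,000,000 / 10,000,000 = 22,896 s

22,896 seconds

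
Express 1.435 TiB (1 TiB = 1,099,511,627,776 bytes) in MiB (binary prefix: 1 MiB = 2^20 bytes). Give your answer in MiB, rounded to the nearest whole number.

1,504,707 MiB

1.435 TiB = 1.435 × 2^40 bytes = 1,577,799,185,858.56 bytes
1 MiB = 1,048,576 bytes
1,577,799,185,858.56 / 1,048,576 = 1,504,707 MiB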